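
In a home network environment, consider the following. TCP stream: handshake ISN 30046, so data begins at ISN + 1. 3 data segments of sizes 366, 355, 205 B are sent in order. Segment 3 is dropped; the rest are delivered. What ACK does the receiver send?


SYN uses sequence number 30046; first data byte = ISN + 1 = 30047.
Segment 1: SEQ = 30047, len = 366 B, covers [30047, 30412]
Segment 2: SEQ = 30413, len = 355 B, covers [30413, 30767]
Segment 3: SEQ = 30768, len = 205 B, covers [30768, 30972] [LOST]
In-order data received: bytes [30047, 30767] (segments 1..2).
Segment 3 missing -> gap begins at byte 30768.
Cumulative ACK = next expected in-order byte = 30047 + 366 + 355 = 30768

30768


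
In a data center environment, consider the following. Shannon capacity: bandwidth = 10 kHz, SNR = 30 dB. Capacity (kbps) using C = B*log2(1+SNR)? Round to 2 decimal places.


Given: B = 10 kHz, SNR = 30 dB
SNR linear = 10^(30/10) = 1000
1 + SNR = 1001
log2(1001) = 9.9672262588
C = 10 * 1000 * 9.9672262588 = 99672.2626 bps
C = 99.672263 kbps -> 99.67 kbps (2 dp)

99.67


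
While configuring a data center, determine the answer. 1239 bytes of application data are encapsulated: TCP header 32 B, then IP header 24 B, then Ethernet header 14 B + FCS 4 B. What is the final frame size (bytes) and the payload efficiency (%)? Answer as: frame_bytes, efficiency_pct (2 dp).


TCP segment = 1239 + 32 = 1271 B
IP packet = 1271 + 24 = 1295 B
Ethernet frame = 1295 + 14 + 4 = 1313 B
Efficiency = app / frame = 1239 / 1313 = 0.943641 = 94.3641% -> 94.36% (2 dp)

1313, 94.36


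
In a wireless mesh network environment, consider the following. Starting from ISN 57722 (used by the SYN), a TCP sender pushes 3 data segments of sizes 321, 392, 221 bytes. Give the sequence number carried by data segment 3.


The SYN occupies sequence number ISN = 57722, so the first data byte is ISN + 1 = 57723.
SEQ of data segment i = (ISN + 1) + sum of payload sizes of segments 1..i-1.
Segment 1: SEQ = 57723, payload = 321 bytes
Segment 2: SEQ = 58044, payload = 392 bytes
Segment 3: SEQ = 58436, payload = 221 bytes
SEQ of segment 3 = 57723 + 321 + 392 = 58436

58436


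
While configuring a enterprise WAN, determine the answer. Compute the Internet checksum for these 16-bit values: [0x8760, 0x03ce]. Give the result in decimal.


Given words: [0x8760, 0x03ce]
Step 1: Sum all words
Raw sum = 34656 + 974 = 35630
One's complement = ~35630 & 0xFFFF = 29905

29905


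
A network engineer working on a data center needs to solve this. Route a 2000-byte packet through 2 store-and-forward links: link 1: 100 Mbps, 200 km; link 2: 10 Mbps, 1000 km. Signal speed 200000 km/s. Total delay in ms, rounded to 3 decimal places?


Packet = 2000 bytes = 16000 bits. Store-and-forward: sum (t_trans + t_prop) per link.
Link 1: t_trans = 16000/(100*10^6) s = 0.1600 ms; t_prop = 200/200000 s = 1.0000 ms; subtotal = 1.1600 ms
Link 2: t_trans = 16000/(10*10^6) s = 1.6000 ms; t_prop = 1000/200000 s = 5.0000 ms; subtotal = 6.6000 ms
End-to-end = 1.1600 + 6.6000 = 7.7600 ms -> 7.760 ms (3 dp)

7.760


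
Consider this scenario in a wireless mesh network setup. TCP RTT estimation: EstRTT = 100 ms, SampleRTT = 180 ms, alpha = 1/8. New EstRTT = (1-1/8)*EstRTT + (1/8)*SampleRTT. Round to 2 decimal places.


Given: EstRTT = 100 ms, SampleRTT = 180 ms, alpha = 1/8
New EstRTT = (1 - alpha) * EstRTT + alpha * SampleRTT
(7/8) * 100 = 87.5
(1/8) * 180 = 22.5
New EstRTT = 87.5 + 22.5 = 110 ms -> 110.00 ms (2 dp)

110.00


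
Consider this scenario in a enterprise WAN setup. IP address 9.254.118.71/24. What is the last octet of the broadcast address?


Given: IP = 9.254.118.71, prefix = /24
Host bits = 32 - 24 = 8
Network last octet = 71 AND mask = 0
Host part size = 2^8 - 1 = 255
Broadcast last octet = 0 OR 255 = 255

255


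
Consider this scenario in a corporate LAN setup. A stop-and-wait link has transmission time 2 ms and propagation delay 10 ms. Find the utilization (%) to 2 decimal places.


Given: Ttrans = 2 ms, Tprop = 10 ms
RTT = 2 * Tprop = 2 * 10 = 20 ms
U = Ttrans / (Ttrans + RTT)
U = 2 / (2 + 20)
U = 2 / 22 = 0.090909
U% = 9.09%

9.09


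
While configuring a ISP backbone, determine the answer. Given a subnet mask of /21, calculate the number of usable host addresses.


Given: subnet mask /21
Host bits = 32 - 21 = 11
Total addresses = 2^11 = 2048
Usable hosts = 2048 - 2 (network + broadcast) = 2046

2046


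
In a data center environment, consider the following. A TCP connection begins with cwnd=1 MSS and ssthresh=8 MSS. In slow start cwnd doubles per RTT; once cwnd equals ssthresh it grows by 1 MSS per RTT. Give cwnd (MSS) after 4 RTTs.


RTT 0: cwnd = 1 MSS (initial)
RTT 1: cwnd = 2 MSS (slow start, doubled)
RTT 2: cwnd = 4 MSS (slow start, doubled)
RTT 3: cwnd = 8 MSS (slow start, doubled)
RTT 4: cwnd = 9 MSS (congestion avoidance, +1)

9


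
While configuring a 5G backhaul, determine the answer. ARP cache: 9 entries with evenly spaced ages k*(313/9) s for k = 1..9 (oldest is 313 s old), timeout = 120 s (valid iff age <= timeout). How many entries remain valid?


Ages are k * 313/9 s for k = 1..9 (spacing = 34.7778 s).
Entry k is valid iff k * 313/9 <= 120 iff k <= 9 * 120 / 313 = 3.4505
n_valid = floor(3.4505) = 3
(n_stale = 9 - 3 = 6)

3


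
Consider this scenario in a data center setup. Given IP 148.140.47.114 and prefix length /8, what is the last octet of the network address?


Given: IP = 148.140.47.114, prefix = /8
Subnet mask = 255.0.0.0
Last octet of IP: 114
Last octet of mask: 0
Network last octet = 114 AND 0 = 0

0


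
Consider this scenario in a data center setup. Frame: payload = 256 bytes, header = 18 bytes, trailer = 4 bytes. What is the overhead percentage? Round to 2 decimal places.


Given: payload = 256 B, header = 18 B, trailer = 4 B
Overhead bytes = header + trailer = 18 + 4 = 22
Total frame = payload + overhead = 256 + 22 = 278
Overhead % = 22 / 278 * 100 = 7.9137% -> 7.91% (2 dp)

7.91


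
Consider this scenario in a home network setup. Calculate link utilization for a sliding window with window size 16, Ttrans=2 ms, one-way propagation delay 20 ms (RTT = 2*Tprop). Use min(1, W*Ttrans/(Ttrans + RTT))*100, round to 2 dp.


Given: W = 16, Ttrans = 2 ms, RTT = 40 ms (= 2 * Tprop, Tprop = 20 ms)
Cycle time = Ttrans + RTT = 2 + 40 = 42 ms (first packet sent until its ACK returns)
W * Ttrans = 16 * 2 = 32 ms of sending per cycle
W * Ttrans / (Ttrans + RTT) = 32 / 42 = 0.761905
U = min(1, 0.761905) = 0.761905
U% = 76.19%

76.19


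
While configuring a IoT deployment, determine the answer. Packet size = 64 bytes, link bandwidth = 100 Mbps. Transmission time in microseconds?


Given: packet = 64 bytes, bandwidth = 100 Mbps
Packet in bits = 64 * 8 = 512 bits
Bandwidth = 100 * 10^6 = 100000000 bps
Time = 512 / 100000000 seconds
Time in us = 512 * 10^6 / 100000000 = 5.12

5.12


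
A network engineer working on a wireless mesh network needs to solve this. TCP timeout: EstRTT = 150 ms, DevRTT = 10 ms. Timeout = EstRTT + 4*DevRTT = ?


Given: EstRTT = 150 ms, DevRTT = 10 ms
Timeout = EstRTT + 4 * DevRTT
4 * DevRTT = 4 * 10 = 40
Timeout = 150 + 40 = 190 ms

190


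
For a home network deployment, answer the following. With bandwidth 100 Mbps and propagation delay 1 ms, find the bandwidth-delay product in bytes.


Given: bandwidth = 100 Mbps, delay = 1 ms
BDP in bits = 100 * 10^6 * 1 / 1000
BDP in bits = 100000
BDP in bytes = 100000 / 8 = 12500

12500


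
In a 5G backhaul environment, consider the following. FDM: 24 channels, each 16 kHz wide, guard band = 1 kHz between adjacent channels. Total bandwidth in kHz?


Given: 24 channels, 16 kHz each, guard = 1 kHz
Channel bandwidth = 24 * 16 = 384 kHz
Guard bands = 23 gaps * 1 kHz = 23 kHz
Total = 384 + 23 = 407 kHz

407


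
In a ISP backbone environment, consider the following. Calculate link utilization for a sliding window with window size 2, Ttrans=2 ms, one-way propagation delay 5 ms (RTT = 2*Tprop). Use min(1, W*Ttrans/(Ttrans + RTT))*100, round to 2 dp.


Given: W = 2, Ttrans = 2 ms, RTT = 10 ms (= 2 * Tprop, Tprop = 5 ms)
Cycle time = Ttrans + RTT = 2 + 10 = 12 ms (first packet sent until its ACK returns)
W * Ttrans = 2 * 2 = 4 ms of sending per cycle
W * Ttrans / (Ttrans + RTT) = 4 / 12 = 0.333333
U = min(1, 0.333333) = 0.333333
U% = 33.33%

33.33


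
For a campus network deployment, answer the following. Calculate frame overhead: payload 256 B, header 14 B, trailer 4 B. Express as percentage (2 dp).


Given: payload = 256 B, header = 14 B, trailer = 4 B
Overhead bytes = header + trailer = 14 + 4 = 18
Total frame = payload + overhead = 256 + 18 = 274
Overhead % = 18 / 274 * 100 = 6.5693% -> 6.57% (2 dp)

6.57


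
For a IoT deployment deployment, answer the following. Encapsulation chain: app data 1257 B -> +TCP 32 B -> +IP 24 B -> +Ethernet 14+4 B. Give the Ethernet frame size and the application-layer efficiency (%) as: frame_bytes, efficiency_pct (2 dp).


TCP segment = 1257 + 32 = 1289 B
IP packet = 1289 + 24 = 1313 B
Ethernet frame = 1313 + 14 + 4 = 1331 B
Efficiency = app / frame = 1257 / 1331 = 0.944403 = 94.4403% -> 94.44% (2 dp)

1331, 94.44


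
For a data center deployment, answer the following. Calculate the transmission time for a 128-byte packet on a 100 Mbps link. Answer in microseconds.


Given: packet = 128 bytes, bandwidth = 100 Mbps
Packet in bits = 128 * 8 = 1024 bits
Bandwidth = 100 * 10^6 = 100000000 bps
Time = 1024 / 100000000 seconds
Time in us = 1024 * 10^6 / 100000000 = 10.24

10.24


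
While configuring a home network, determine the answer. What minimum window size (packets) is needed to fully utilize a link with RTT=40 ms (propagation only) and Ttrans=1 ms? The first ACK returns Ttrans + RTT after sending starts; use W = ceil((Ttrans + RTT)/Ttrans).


Given: Ttrans = 1 ms, RTT = 40 ms (= 2 * Tprop, Tprop = 20 ms)
Time until first ACK returns = Ttrans + RTT = 1 + 40 = 41 ms
Need W * Ttrans >= Ttrans + RTT  ->  W >= (Ttrans + RTT) / Ttrans
(Ttrans + RTT) / Ttrans = 41 / 1 = 41
W_min = ceil(41) = 41

41


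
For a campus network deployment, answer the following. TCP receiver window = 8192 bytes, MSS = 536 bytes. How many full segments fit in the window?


Given: RWND = 8192 bytes, MSS = 536 bytes
Full segments = floor(RWND / MSS)
Full segments = floor(8192 / 536)
Full segments = floor(15.2836) = 15

15


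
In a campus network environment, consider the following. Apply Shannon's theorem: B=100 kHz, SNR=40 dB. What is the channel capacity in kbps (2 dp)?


Given: B = 100 kHz, SNR = 40 dB
SNR linear = 10^(40/10) = 10000
1 + SNR = 10001
log2(10001) = 13.2878566418
C = 100 * 1000 * 13.2878566418 = 1328785.6642 bps
C = 1328.785664 kbps -> 1328.79 kbps (2 dp)

1328.79


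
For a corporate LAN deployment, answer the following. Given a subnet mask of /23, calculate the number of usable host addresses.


Given: subnet mask /23
Host bits = 32 - 23 = 9
Total addresses = 2^9 = 512
Usable hosts = 512 - 2 (network + broadcast) = 510

510


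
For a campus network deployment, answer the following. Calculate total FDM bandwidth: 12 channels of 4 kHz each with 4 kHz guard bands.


Given: 12 channels, 4 kHz each, guard = 4 kHz
Channel bandwidth = 12 * 4 = 48 kHz
Guard bands = 11 gaps * 4 kHz = 44 kHz
Total = 48 + 44 = 92 kHz

92


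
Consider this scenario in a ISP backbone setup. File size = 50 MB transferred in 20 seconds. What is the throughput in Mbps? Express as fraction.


Given: file = 50 MB, time = 20 s
File in Mb = 50 * 8 = 400 Mb
Throughput = 400 / 20 Mbps
Throughput = 20 Mbps

20


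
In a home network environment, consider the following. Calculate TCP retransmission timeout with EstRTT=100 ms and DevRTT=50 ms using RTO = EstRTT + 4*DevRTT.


Given: EstRTT = 100 ms, DevRTT = 50 ms
Timeout = EstRTT + 4 * DevRTT
4 * DevRTT = 4 * 50 = 200
Timeout = 100 + 200 = 300 ms

300


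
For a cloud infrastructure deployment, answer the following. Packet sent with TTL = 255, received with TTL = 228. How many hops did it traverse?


Given: initial TTL = 255, received TTL = 228
Hops = initial TTL - received TTL
Hops = 255 - 228 = 27

27


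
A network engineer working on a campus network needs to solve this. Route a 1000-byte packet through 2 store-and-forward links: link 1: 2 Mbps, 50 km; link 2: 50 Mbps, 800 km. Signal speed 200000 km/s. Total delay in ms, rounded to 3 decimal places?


Packet = 1000 bytes = 8000 bits. Store-and-forward: sum (t_trans + t_prop) per link.
Link 1: t_trans = 8000/(2*10^6) s = 4.0000 ms; t_prop = 50/200000 s = 0.2500 ms; subtotal = 4.2500 ms
Link 2: t_trans = 8000/(50*10^6) s = 0.1600 ms; t_prop = 800/200000 s = 4.0000 ms; subtotal = 4.1600 ms
End-to-end = 4.2500 + 4.1600 = 8.4100 ms -> 8.410 ms (3 dp)

8.410


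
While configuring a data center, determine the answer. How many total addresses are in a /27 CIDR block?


Given: CIDR prefix /27
Host bits = 32 - 27 = 5
Total addresses = 2^5 = 32

32


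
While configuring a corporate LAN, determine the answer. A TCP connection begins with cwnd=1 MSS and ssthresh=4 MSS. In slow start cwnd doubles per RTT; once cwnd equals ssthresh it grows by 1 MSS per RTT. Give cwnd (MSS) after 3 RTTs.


RTT 0: cwnd = 1 MSS (initial)
RTT 1: cwnd = 2 MSS (slow start, doubled)
RTT 2: cwnd = 4 MSS (slow start, doubled)
RTT 3: cwnd = 5 MSS (congestion avoidance, +1)

5


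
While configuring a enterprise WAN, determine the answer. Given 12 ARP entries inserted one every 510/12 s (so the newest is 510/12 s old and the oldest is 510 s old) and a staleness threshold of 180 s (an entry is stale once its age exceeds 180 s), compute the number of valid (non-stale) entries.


Ages are k * 510/12 s for k = 1..12 (spacing = 42.5000 s).
Entry k is valid iff k * 510/12 <= 180 iff k <= 12 * 180 / 510 = 4.2353
n_valid = floor(4.2353) = 4
(n_stale = 12 - 4 = 8)

4


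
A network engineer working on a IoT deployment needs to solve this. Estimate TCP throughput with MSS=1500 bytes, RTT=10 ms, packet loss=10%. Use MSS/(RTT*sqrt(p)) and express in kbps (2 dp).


Given: MSS = 1500 bytes, RTT = 10 ms, loss = 10%
RTT in seconds = 10 / 1000 = 0.01
Loss rate = 10% = 0.1
sqrt(loss) = sqrt(0.1) = 0.316227766017
Throughput (bytes/s) = 1500 / (0.01 * 0.316227766017) = 474341.6490
Throughput (kbps) = 474341.6490 * 8 / 1000 = 3794.733192 -> 3794.73 kbps (2 dp)

3794.73


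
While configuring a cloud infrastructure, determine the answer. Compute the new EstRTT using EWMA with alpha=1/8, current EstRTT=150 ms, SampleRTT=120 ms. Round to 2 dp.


Given: EstRTT = 150 ms, SampleRTT = 120 ms, alpha = 1/8
New EstRTT = (1 - alpha) * EstRTT + alpha * SampleRTT
(7/8) * 150 = 131.25
(1/8) * 120 = 15
New EstRTT = 131.25 + 15 = 146.25 ms -> 146.25 ms (2 dp)

146.25


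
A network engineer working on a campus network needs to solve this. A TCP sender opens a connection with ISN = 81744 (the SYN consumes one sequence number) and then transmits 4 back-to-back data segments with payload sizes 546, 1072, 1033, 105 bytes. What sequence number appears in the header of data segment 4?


The SYN occupies sequence number ISN = 81744, so the first data byte is ISN + 1 = 81745.
SEQ of data segment i = (ISN + 1) + sum of payload sizes of segments 1..i-1.
Segment 1: SEQ = 81745, payload = 546 bytes
Segment 2: SEQ = 82291, payload = 1072 bytes
Segment 3: SEQ = 83363, payload = 1033 bytes
Segment 4: SEQ = 84396, payload = 105 bytes
SEQ of segment 4 = 81745 + 546 + 1072 + 1033 = 84396

84396


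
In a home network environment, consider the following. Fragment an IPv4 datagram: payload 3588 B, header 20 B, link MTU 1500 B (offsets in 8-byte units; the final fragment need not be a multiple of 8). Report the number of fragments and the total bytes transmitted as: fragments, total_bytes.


Max data per non-final fragment = floor((MTU - header)/8)*8 = floor((1500 - 20)/8)*8 = floor(1480/8)*8 = 1480 B
Final fragment needs no 8-byte alignment: it can carry up to MTU - header = 1480 B
Non-final fragments needed = ceil((payload - 1480) / 1480) = ceil(2108/1480) = ceil(1.4243) = 2
Number of fragments = 2 + 1 = 3
Fragment sizes (data): 2 * 1480 B + 628 B (last, 628 <= 1480 OK)
Total bytes sent = payload + n_frags * header = 3588 + 3*20 = 3588 + 60 = 3648 B

3, 3648


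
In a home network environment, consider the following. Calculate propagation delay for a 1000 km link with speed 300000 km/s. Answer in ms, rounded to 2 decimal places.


Given: distance = 1000 km, speed = 300000 km/s
Delay = distance / speed = 1000 / 300000 seconds
Delay in ms = 1000 * 1000 / 300000
Delay = 3.3333 ms
Rounded to 2 dp = 3.33 ms

3.33


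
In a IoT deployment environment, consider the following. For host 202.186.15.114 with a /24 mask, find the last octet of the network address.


Given: IP = 202.186.15.114, prefix = /24
Subnet mask = 255.255.255.0
Last octet of IP: 114
Last octet of mask: 0
Network last octet = 114 AND 0 = 0

0


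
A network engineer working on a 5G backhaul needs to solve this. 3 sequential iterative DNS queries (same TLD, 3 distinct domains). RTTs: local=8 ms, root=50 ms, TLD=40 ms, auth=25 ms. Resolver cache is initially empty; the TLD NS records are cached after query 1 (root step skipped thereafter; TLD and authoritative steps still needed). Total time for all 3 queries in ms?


Lookup 1 (cold cache): local + root + TLD + auth = 8 + 50 + 40 + 25 = 123 ms
Lookups 2..3 (TLD NS cached -> skip root; new domain -> still ask TLD and auth): local + TLD + auth = 8 + 40 + 25 = 73 ms each
Remaining 2 lookups: 2 * 73 = 146 ms
Total = 123 + 146 = 269 ms

269


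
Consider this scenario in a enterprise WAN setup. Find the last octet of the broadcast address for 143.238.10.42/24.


Given: IP = 143.238.10.42, prefix = /24
Host bits = 32 - 24 = 8
Network last octet = 42 AND mask = 0
Host part size = 2^8 - 1 = 255
Broadcast last octet = 0 OR 255 = 255

255


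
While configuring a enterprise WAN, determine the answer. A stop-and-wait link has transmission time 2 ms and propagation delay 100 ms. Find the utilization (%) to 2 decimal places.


Given: Ttrans = 2 ms, Tprop = 100 ms
RTT = 2 * Tprop = 2 * 100 = 200 ms
U = Ttrans / (Ttrans + RTT)
U = 2 / (2 + 200)
U = 2 / 202 = 0.009901
U% = 0.99%

0.99


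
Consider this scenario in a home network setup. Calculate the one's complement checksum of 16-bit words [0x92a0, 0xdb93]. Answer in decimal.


Given words: [0x92a0, 0xdb93]
Step 1: Sum all words
Raw sum = 37536 + 56211 = 93747
Step 2: Fold carry: (28211 + 1) = 28212
One's complement = ~28212 & 0xFFFF = 37323

37323


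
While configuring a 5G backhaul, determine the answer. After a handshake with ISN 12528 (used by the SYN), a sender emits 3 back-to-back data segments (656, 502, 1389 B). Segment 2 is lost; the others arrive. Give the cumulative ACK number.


SYN uses sequence number 12528; first data byte = ISN + 1 = 12529.
Segment 1: SEQ = 12529, len = 656 B, covers [12529, 13184]
Segment 2: SEQ = 13185, len = 502 B, covers [13185, 13686] [LOST]
Segment 3: SEQ = 13687, len = 1389 B, covers [13687, 15075]
In-order data received: bytes [12529, 13184] (segments 1..1).
Segment 2 missing -> gap begins at byte 13185; later segments buffered out of order.
Cumulative ACK = next expected in-order byte = 12529 + 656 = 13185

13185


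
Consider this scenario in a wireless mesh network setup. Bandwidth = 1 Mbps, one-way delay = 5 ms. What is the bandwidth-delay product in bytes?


Given: bandwidth = 1 Mbps, delay = 5 ms
BDP in bits = 1 * 10^6 * 5 / 1000
BDP in bits = 5000
BDP in bytes = 5000 / 8 = 625

625


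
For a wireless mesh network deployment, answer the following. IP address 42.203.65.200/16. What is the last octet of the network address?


Given: IP = 42.203.65.200, prefix = /16
Subnet mask = 255.255.0.0
Last octet of IP: 200
Last octet of mask: 0
Network last octet = 200 AND 0 = 0

0


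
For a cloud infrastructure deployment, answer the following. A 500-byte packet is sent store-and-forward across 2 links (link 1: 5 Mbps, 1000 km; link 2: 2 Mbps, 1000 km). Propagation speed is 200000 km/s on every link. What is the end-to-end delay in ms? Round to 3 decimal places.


Packet = 500 bytes = 4000 bits. Store-and-forward: sum (t_trans + t_prop) per link.
Link 1: t_trans = 4000/(5*10^6) s = 0.8000 ms; t_prop = 1000/200000 s = 5.0000 ms; subtotal = 5.8000 ms
Link 2: t_trans = 4000/(2*10^6) s = 2.0000 ms; t_prop = 1000/200000 s = 5.0000 ms; subtotal = 7.0000 ms
End-to-end = 5.8000 + 7.0000 = 12.8000 ms -> 12.800 ms (3 dp)

12.800


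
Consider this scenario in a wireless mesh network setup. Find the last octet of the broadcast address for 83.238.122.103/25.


Given: IP = 83.238.122.103, prefix = /25
Host bits = 32 - 25 = 7
Network last octet = 103 AND mask = 0
Host part size = 2^7 - 1 = 127
Broadcast last octet = 0 OR 127 = 127

127


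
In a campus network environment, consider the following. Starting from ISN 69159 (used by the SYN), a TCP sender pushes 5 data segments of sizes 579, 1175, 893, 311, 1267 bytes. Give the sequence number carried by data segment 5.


The SYN occupies sequence number ISN = 69159, so the first data byte is ISN + 1 = 69160.
SEQ of data segment i = (ISN + 1) + sum of payload sizes of segments 1..i-1.
Segment 1: SEQ = 69160, payload = 579 bytes
Segment 2: SEQ = 69739, payload = 1175 bytes
Segment 3: SEQ = 70914, payload = 893 bytes
Segment 4: SEQ = 71807, payload = 311 bytes
Segment 5: SEQ = 72118, payload = 1267 bytes
SEQ of segment 5 = 69160 + 579 + 1175 + 893 + 311 = 72118

72118


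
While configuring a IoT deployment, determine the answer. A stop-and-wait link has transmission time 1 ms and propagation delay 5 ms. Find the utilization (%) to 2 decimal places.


Given: Ttrans = 1 ms, Tprop = 5 ms
RTT = 2 * Tprop = 2 * 5 = 10 ms
U = Ttrans / (Ttrans + RTT)
U = 1 / (1 + 10)
U = 1 / 11 = 0.090909
U% = 9.09%

9.09


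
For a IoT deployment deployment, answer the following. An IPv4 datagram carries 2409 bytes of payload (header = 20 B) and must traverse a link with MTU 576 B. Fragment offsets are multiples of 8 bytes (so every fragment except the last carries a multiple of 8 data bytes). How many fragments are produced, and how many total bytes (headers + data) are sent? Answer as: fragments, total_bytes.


Max data per non-final fragment = floor((MTU - header)/8)*8 = floor((576 - 20)/8)*8 = floor(556/8)*8 = 552 B
Final fragment needs no 8-byte alignment: it can carry up to MTU - header = 556 B
Non-final fragments needed = ceil((payload - 556) / 552) = ceil(1853/552) = ceil(3.3569) = 4
Number of fragments = 4 + 1 = 5
Fragment sizes (data): 4 * 552 B + 201 B (last, 201 <= 556 OK)
Total bytes sent = payload + n_frags * header = 2409 + 5*20 = 2409 + 100 = 2509 B

5, 2509


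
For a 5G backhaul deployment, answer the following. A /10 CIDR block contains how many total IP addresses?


Given: CIDR prefix /10
Host bits = 32 - 10 = 22
Total addresses = 2^22 = 4194304

4194304


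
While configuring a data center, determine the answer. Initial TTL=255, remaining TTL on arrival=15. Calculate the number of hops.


Given: initial TTL = 255, received TTL = 15
Hops = initial TTL - received TTL
Hops = 255 - 15 = 240

240


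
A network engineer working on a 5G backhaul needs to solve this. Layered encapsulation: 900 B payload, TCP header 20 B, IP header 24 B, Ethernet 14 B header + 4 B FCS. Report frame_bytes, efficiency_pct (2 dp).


TCP segment = 900 + 20 = 920 B
IP packet = 920 + 24 = 944 B
Ethernet frame = 944 + 14 + 4 = 962 B
Efficiency = app / frame = 900 / 962 = 0.935551 = 93.5551% -> 93.56% (2 dp)

962, 93.56


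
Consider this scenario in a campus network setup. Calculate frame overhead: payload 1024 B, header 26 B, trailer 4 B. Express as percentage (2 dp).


Given: payload = 1024 B, header = 26 B, trailer = 4 B
Overhead bytes = header + trailer = 26 + 4 = 30
Total frame = payload + overhead = 1024 + 30 = 1054
Overhead % = 30 / 1054 * 100 = 2.8463% -> 2.85% (2 dp)

2.85


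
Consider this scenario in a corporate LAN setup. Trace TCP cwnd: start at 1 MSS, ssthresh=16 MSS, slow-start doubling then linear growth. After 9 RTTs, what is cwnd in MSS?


RTT 0: cwnd = 1 MSS (initial)
RTT 1: cwnd = 2 MSS (slow start, doubled)
RTT 2: cwnd = 4 MSS (slow start, doubled)
RTT 3: cwnd = 8 MSS (slow start, doubled)
RTT 4: cwnd = 16 MSS (slow start, doubled)
RTT 5: cwnd = 17 MSS (congestion avoidance, +1)
RTT 6: cwnd = 18 MSS (congestion avoidance, +1)
RTT 7: cwnd = 19 MSS (congestion avoidance, +1)
RTT 8: cwnd = 20 MSS (congestion avoidance, +1)
RTT 9: cwnd = 21 MSS (congestion avoidance, +1)

21


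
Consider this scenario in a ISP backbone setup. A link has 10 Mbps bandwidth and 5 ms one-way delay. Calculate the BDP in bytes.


Given: bandwidth = 10 Mbps, delay = 5 ms
BDP in bits = 10 * 10^6 * 5 / 1000
BDP in bits = 50000
BDP in bytes = 50000 / 8 = 6250

6250


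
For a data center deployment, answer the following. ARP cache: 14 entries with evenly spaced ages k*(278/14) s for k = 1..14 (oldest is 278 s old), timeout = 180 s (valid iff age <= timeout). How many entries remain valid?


Ages are k * 278/14 s for k = 1..14 (spacing = 19.8571 s).
Entry k is valid iff k * 278/14 <= 180 iff k <= 14 * 180 / 278 = 9.0647
n_valid = floor(9.0647) = 9
(n_stale = 14 - 9 = 5)

9


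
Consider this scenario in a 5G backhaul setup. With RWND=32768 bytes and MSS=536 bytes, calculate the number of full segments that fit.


Given: RWND = 32768 bytes, MSS = 536 bytes
Full segments = floor(RWND / MSS)
Full segments = floor(32768 / 536)
Full segments = floor(61.1343) = 61

61


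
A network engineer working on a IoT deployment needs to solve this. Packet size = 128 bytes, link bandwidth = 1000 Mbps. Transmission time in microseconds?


Given: packet = 128 bytes, bandwidth = 1000 Mbps
Packet in bits = 128 * 8 = 1024 bits
Bandwidth = 1000 * 10^6 = 1000000000 bps
Time = 1024 / 1000000000 seconds
Time in us = 1024 * 10^6 / 1000000000 = 1.024

1.024


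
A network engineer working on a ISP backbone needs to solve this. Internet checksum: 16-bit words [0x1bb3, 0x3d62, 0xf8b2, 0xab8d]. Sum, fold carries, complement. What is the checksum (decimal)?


Given words: [0x1bb3, 0x3d62, 0xf8b2, 0xab8d]
Step 1: Sum all words
Raw sum = 7091 + 15714 + 63666 + 43917 = 130388
Step 2: Fold carry: (64852 + 1) = 64853
One's complement = ~64853 & 0xFFFF = 682

682


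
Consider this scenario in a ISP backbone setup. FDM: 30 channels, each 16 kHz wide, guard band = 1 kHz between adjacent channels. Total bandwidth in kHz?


Given: 30 channels, 16 kHz each, guard = 1 kHz
Channel bandwidth = 30 * 16 = 480 kHz
Guard bands = 29 gaps * 1 kHz = 29 kHz
Total = 480 + 29 = 509 kHz

509


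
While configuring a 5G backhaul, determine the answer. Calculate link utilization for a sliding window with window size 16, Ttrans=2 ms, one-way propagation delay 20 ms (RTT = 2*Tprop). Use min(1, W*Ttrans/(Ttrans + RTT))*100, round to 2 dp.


Given: W = 16, Ttrans = 2 ms, RTT = 40 ms (= 2 * Tprop, Tprop = 20 ms)
Cycle time = Ttrans + RTT = 2 + 40 = 42 ms (first packet sent until its ACK returns)
W * Ttrans = 16 * 2 = 32 ms of sending per cycle
W * Ttrans / (Ttrans + RTT) = 32 / 42 = 0.761905
U = min(1, 0.761905) = 0.761905
U% = 76.19%

76.19


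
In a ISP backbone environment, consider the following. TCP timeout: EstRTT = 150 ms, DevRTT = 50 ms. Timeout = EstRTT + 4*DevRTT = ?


Given: EstRTT = 150 ms, DevRTT = 50 ms
Timeout = EstRTT + 4 * DevRTT
4 * DevRTT = 4 * 50 = 200
Timeout = 150 + 200 = 350 ms

350


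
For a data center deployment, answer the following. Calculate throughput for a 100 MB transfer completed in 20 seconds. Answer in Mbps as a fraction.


Given: file = 100 MB, time = 20 s
File in Mb = 100 * 8 = 800 Mb
Throughput = 800 / 20 Mbps
Throughput = 40 Mbps

40


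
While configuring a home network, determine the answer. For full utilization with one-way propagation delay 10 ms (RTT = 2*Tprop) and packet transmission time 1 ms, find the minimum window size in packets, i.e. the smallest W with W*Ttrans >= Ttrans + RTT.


Given: Ttrans = 1 ms, RTT = 20 ms (= 2 * Tprop, Tprop = 10 ms)
Time until first ACK returns = Ttrans + RTT = 1 + 20 = 21 ms
Need W * Ttrans >= Ttrans + RTT  ->  W >= (Ttrans + RTT) / Ttrans
(Ttrans + RTT) / Ttrans = 21 / 1 = 21
W_min = ceil(21) = 21

21


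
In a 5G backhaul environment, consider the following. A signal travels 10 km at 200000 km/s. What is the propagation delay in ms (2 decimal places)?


Given: distance = 10 km, speed = 200000 km/s
Delay = distance / speed = 10 / 200000 seconds
Delay in ms = 10 * 1000 / 200000
Delay = 0.0500 ms
Rounded to 2 dp = 0.05 ms

0.05


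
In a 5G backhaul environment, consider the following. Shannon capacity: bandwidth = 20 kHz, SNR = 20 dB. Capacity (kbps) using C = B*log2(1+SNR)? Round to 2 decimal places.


Given: B = 20 kHz, SNR = 20 dB
SNR linear = 10^(20/10) = 100
1 + SNR = 101
log2(101) = 6.6582114828
C = 20 * 1000 * 6.6582114828 = 133164.2297 bps
C = 133.164230 kbps -> 133.16 kbps (2 dp)

133.16


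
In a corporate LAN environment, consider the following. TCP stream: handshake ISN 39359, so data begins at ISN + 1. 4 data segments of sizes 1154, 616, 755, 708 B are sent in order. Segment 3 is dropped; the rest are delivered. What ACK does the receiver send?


SYN uses sequence number 39359; first data byte = ISN + 1 = 39360.
Segment 1: SEQ = 39360, len = 1154 B, covers [39360, 40513]
Segment 2: SEQ = 40514, len = 616 B, covers [40514, 41129]
Segment 3: SEQ = 41130, len = 755 B, covers [41130, 41884] [LOST]
Segment 4: SEQ = 41885, len = 708 B, covers [41885, 42592]
In-order data received: bytes [39360, 41129] (segments 1..2).
Segment 3 missing -> gap begins at byte 41130; later segments buffered out of order.
Cumulative ACK = next expected in-order byte = 39360 + 1154 + 616 = 41130

41130


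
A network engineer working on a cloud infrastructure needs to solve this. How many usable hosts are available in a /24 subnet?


Given: subnet mask /24
Host bits = 32 - 24 = 8
Total addresses = 2^8 = 256
Usable hosts = 256 - 2 (network + broadcast) = 254

254


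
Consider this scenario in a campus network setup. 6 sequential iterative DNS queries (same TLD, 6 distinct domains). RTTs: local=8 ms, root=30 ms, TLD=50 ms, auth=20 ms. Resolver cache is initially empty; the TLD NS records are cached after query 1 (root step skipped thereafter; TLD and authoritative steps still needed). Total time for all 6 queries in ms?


Lookup 1 (cold cache): local + root + TLD + auth = 8 + 30 + 50 + 20 = 108 ms
Lookups 2..6 (TLD NS cached -> skip root; new domain -> still ask TLD and auth): local + TLD + auth = 8 + 50 + 20 = 78 ms each
Remaining 5 lookups: 5 * 78 = 390 ms
Total = 108 + 390 = 498 ms

498


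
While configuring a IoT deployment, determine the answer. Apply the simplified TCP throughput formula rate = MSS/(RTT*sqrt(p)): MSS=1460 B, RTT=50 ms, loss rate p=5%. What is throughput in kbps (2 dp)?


Given: MSS = 1460 bytes, RTT = 50 ms, loss = 5%
RTT in seconds = 50 / 1000 = 0.05
Loss rate = 5% = 0.05
sqrt(loss) = sqrt(0.05) = 0.223606797750
Throughput (bytes/s) = 1460 / (0.05 * 0.223606797750) = 130586.3699
Throughput (kbps) = 130586.3699 * 8 / 1000 = 1044.690959 -> 1044.69 kbps (2 dp)

1044.69


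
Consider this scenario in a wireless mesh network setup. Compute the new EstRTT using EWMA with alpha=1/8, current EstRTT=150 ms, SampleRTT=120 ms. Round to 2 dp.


Given: EstRTT = 150 ms, SampleRTT = 120 ms, alpha = 1/8
New EstRTT = (1 - alpha) * EstRTT + alpha * SampleRTT
(7/8) * 150 = 131.25
(1/8) * 120 = 15
New EstRTT = 131.25 + 15 = 146.25 ms -> 146.25 ms (2 dp)

146.25


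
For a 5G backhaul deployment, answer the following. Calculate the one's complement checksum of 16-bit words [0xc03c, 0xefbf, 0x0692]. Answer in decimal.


Given words: [0xc03c, 0xefbf, 0x0692]
Step 1: Sum all words
Raw sum = 49212 + 61375 + 1682 = 112269
Step 2: Fold carry: (46733 + 1) = 46734
One's complement = ~46734 & 0xFFFF = 18801

18801


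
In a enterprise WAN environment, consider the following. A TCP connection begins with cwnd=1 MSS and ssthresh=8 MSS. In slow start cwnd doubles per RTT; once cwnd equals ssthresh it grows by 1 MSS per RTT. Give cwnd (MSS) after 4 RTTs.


RTT 0: cwnd = 1 MSS (initial)
RTT 1: cwnd = 2 MSS (slow start, doubled)
RTT 2: cwnd = 4 MSS (slow start, doubled)
RTT 3: cwnd = 8 MSS (slow start, doubled)
RTT 4: cwnd = 9 MSS (congestion avoidance, +1)

9


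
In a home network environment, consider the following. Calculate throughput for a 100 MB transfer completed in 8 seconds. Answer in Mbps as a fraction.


Given: file = 100 MB, time = 8 s
File in Mb = 100 * 8 = 800 Mb
Throughput = 800 / 8 Mbps
Throughput = 100 Mbps

100


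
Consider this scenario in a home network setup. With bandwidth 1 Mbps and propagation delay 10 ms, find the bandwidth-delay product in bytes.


Given: bandwidth = 1 Mbps, delay = 10 ms
BDP in bits = 1 * 10^6 * 10 / 1000
BDP in bits = 10000
BDP in bytes = 10000 / 8 = 1250

1250


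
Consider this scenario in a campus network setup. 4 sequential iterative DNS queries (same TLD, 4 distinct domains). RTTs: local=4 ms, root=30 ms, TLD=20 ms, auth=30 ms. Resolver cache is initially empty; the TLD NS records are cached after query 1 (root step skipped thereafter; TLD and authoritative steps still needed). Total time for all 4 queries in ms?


Lookup 1 (cold cache): local + root + TLD + auth = 4 + 30 + 20 + 30 = 84 ms
Lookups 2..4 (TLD NS cached -> skip root; new domain -> still ask TLD and auth): local + TLD + auth = 4 + 20 + 30 = 54 ms each
Remaining 3 lookups: 3 * 54 = 162 ms
Total = 84 + 162 = 246 ms

246


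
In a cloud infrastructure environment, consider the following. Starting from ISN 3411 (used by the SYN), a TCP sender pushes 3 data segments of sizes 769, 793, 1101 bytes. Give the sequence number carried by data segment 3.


The SYN occupies sequence number ISN = 3411, so the first data byte is ISN + 1 = 3412.
SEQ of data segment i = (ISN + 1) + sum of payload sizes of segments 1..i-1.
Segment 1: SEQ = 3412, payload = 769 bytes
Segment 2: SEQ = 4181, payload = 793 bytes
Segment 3: SEQ = 4974, payload = 1101 bytes
SEQ of segment 3 = 3412 + 769 + 793 = 4974

4974


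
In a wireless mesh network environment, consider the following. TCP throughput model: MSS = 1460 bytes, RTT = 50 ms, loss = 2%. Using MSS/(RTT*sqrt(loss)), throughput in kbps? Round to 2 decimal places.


Given: MSS = 1460 bytes, RTT = 50 ms, loss = 2%
RTT in seconds = 50 / 1000 = 0.05
Loss rate = 2% = 0.02
sqrt(loss) = sqrt(0.02) = 0.141421356237
Throughput (bytes/s) = 1460 / (0.05 * 0.141421356237) = 206475.1801
Throughput (kbps) = 206475.1801 * 8 / 1000 = 1651.801441 -> 1651.80 kbps (2 dp)

1651.80


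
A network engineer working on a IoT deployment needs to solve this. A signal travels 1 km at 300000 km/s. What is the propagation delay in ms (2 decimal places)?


Given: distance = 1 km, speed = 300000 km/s
Delay = distance / speed = 1 / 300000 seconds
Delay in ms = 1 * 1000 / 300000
Delay = 0.0033 ms
Rounded to 2 dp = 0.00 ms

0.00


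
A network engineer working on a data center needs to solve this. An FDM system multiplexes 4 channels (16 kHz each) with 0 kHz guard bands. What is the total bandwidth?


Given: 4 channels, 16 kHz each, guard = 0 kHz
Channel bandwidth = 4 * 16 = 64 kHz
Guard bands = 3 gaps * 0 kHz = 0 kHz
Total = 64 + 0 = 64 kHz

64


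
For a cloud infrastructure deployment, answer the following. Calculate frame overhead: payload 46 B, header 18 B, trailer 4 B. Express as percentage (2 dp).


Given: payload = 46 B, header = 18 B, trailer = 4 B
Overhead bytes = header + trailer = 18 + 4 = 22
Total frame = payload + overhead = 46 + 22 = 68
Overhead % = 22 / 68 * 100 = 32.3529% -> 32.35% (2 dp)

32.35


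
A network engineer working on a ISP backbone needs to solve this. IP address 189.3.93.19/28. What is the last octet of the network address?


Given: IP = 189.3.93.19, prefix = /28
Subnet mask = 255.255.255.240
Last octet of IP: 19
Last octet of mask: 240
Network last octet = 19 AND 240 = 16

16


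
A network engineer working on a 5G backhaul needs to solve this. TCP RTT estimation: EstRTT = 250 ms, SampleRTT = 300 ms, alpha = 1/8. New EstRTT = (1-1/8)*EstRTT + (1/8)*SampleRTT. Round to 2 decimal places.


Given: EstRTT = 250 ms, SampleRTT = 300 ms, alpha = 1/8
New EstRTT = (1 - alpha) * EstRTT + alpha * SampleRTT
(7/8) * 250 = 218.75
(1/8) * 300 = 37.5
New EstRTT = 218.75 + 37.5 = 256.25 ms -> 256.25 ms (2 dp)

256.25


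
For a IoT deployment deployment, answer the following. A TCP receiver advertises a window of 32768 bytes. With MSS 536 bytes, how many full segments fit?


Given: RWND = 32768 bytes, MSS = 536 bytes
Full segments = floor(RWND / MSS)
Full segments = floor(32768 / 536)
Full segments = floor(61.1343) = 61

61


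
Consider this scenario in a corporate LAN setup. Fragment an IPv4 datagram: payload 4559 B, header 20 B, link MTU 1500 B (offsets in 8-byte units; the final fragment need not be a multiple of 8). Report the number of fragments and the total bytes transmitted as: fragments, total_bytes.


Max data per non-final fragment = floor((MTU - header)/8)*8 = floor((1500 - 20)/8)*8 = floor(1480/8)*8 = 1480 B
Final fragment needs no 8-byte alignment: it can carry up to MTU - header = 1480 B
Non-final fragments needed = ceil((payload - 1480) / 1480) = ceil(3079/1480) = ceil(2.0804) = 3
Number of fragments = 3 + 1 = 4
Fragment sizes (data): 3 * 1480 B + 119 B (last, 119 <= 1480 OK)
Total bytes sent = payload + n_frags * header = 4559 + 4*20 = 4559 + 80 = 4639 B

4, 4639


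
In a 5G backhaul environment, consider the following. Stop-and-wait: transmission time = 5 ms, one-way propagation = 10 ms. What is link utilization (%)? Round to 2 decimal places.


Given: Ttrans = 5 ms, Tprop = 10 ms
RTT = 2 * Tprop = 2 * 10 = 20 ms
U = Ttrans / (Ttrans + RTT)
U = 5 / (5 + 20)
U = 5 / 25 = 0.2
U% = 20.00%

20.00


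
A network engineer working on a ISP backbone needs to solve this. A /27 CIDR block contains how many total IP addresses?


Given: CIDR prefix /27
Host bits = 32 - 27 = 5
Total addresses = 2^5 = 32

32


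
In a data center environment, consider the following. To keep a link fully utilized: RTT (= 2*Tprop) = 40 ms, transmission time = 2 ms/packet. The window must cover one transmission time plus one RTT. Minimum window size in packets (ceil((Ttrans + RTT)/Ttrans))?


Given: Ttrans = 2 ms, RTT = 40 ms (= 2 * Tprop, Tprop = 20 ms)
Time until first ACK returns = Ttrans + RTT = 2 + 40 = 42 ms
Need W * Ttrans >= Ttrans + RTT  ->  W >= (Ttrans + RTT) / Ttrans
(Ttrans + RTT) / Ttrans = 42 / 2 = 21
W_min = ceil(21) = 21

21


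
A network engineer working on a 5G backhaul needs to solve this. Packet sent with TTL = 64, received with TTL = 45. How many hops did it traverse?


Given: initial TTL = 64, received TTL = 45
Hops = initial TTL - received TTL
Hops = 64 - 45 = 19

19


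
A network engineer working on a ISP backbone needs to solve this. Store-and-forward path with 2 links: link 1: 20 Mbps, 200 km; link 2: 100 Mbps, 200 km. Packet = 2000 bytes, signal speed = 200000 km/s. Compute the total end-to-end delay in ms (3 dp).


Packet = 2000 bytes = 16000 bits. Store-and-forward: sum (t_trans + t_prop) per link.
Link 1: t_trans = 16000/(20*10^6) s = 0.8000 ms; t_prop = 200/200000 s = 1.0000 ms; subtotal = 1.8000 ms
Link 2: t_trans = 16000/(100*10^6) s = 0.1600 ms; t_prop = 200/200000 s = 1.0000 ms; subtotal = 1.1600 ms
End-to-end = 1.8000 + 1.1600 = 2.9600 ms -> 2.960 ms (3 dp)

2.960


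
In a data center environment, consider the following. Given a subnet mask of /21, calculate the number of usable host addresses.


Given: subnet mask /21
Host bits = 32 - 21 = 11
Total addresses = 2^11 = 2048
Usable hosts = 2048 - 2 (network + broadcast) = 2046

2046


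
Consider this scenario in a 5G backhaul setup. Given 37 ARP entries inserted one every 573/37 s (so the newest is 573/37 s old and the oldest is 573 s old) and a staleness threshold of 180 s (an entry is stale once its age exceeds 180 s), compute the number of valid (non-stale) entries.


Ages are k * 573/37 s for k = 1..37 (spacing = 15.4865 s).
Entry k is valid iff k * 573/37 <= 180 iff k <= 37 * 180 / 573 = 11.6230
n_valid = floor(11.6230) = 11
(n_stale = 37 - 11 = 26)

11
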